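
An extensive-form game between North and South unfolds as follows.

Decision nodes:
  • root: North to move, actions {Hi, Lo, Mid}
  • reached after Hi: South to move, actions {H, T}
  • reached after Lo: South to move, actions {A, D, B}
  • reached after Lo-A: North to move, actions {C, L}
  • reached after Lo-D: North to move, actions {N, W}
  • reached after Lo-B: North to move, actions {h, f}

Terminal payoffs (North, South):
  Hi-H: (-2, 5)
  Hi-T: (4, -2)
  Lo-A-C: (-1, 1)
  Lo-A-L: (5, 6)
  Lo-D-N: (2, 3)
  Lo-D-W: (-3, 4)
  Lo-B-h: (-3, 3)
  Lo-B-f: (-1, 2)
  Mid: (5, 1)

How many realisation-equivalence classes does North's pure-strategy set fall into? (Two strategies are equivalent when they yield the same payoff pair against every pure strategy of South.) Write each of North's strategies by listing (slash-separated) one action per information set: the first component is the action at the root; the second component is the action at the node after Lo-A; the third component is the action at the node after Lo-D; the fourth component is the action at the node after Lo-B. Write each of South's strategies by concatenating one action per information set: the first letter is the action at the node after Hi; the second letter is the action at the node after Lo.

10

North has 24 pure strategies: Hi/C/N/h, Hi/C/N/f, Hi/C/W/h, Hi/C/W/f, Hi/L/N/h, Hi/L/N/f, Hi/L/W/h, Hi/L/W/f, Lo/C/N/h, Lo/C/N/f, Lo/C/W/h, Lo/C/W/f, Lo/L/N/h, Lo/L/N/f, Lo/L/W/h, Lo/L/W/f, Mid/C/N/h, Mid/C/N/f, Mid/C/W/h, Mid/C/W/f, Mid/L/N/h, Mid/L/N/f, Mid/L/W/h, Mid/L/W/f. Columns: HA, HD, HB, TA, TD, TB.
{Hi/C/N/h, Hi/C/N/f, Hi/C/W/h, Hi/C/W/f, Hi/L/N/h, Hi/L/N/f, Hi/L/W/h, Hi/L/W/f} → row (-2,5) (-2,5) (-2,5) (4,-2) (4,-2) (4,-2)
{Lo/C/N/h} → row (-1,1) (2,3) (-3,3) (-1,1) (2,3) (-3,3)
{Lo/C/N/f} → row (-1,1) (2,3) (-1,2) (-1,1) (2,3) (-1,2)
{Lo/C/W/h} → row (-1,1) (-3,4) (-3,3) (-1,1) (-3,4) (-3,3)
{Lo/C/W/f} → row (-1,1) (-3,4) (-1,2) (-1,1) (-3,4) (-1,2)
{Lo/L/N/h} → row (5,6) (2,3) (-3,3) (5,6) (2,3) (-3,3)
{Lo/L/N/f} → row (5,6) (2,3) (-1,2) (5,6) (2,3) (-1,2)
{Lo/L/W/h} → row (5,6) (-3,4) (-3,3) (5,6) (-3,4) (-3,3)
{Lo/L/W/f} → row (5,6) (-3,4) (-1,2) (5,6) (-3,4) (-1,2)
{Mid/C/N/h, Mid/C/N/f, Mid/C/W/h, Mid/C/W/f, Mid/L/N/h, Mid/L/N/f, Mid/L/W/h, Mid/L/W/f} → row (5,1) (5,1) (5,1) (5,1) (5,1) (5,1)
That's 10 distinct rows out of 24 strategies.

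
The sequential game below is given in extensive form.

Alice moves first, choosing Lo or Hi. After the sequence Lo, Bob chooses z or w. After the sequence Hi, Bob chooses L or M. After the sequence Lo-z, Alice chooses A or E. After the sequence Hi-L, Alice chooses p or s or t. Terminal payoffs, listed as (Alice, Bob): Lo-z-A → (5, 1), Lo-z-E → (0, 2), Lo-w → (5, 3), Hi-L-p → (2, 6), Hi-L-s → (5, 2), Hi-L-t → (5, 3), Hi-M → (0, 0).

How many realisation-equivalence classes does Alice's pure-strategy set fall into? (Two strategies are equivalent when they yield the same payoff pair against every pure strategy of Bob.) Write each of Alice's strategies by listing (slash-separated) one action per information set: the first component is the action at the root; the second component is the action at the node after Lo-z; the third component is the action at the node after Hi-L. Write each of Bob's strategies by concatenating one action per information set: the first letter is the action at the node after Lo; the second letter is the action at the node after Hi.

Alice has 12 pure strategies: Lo/A/p, Lo/A/s, Lo/A/t, Lo/E/p, Lo/E/s, Lo/E/t, Hi/A/p, Hi/A/s, Hi/A/t, Hi/E/p, Hi/E/s, Hi/E/t. Columns: zL, zM, wL, wM.
{Lo/A/p, Lo/A/s, Lo/A/t} → row (5,1) (5,1) (5,3) (5,3)
{Lo/E/p, Lo/E/s, Lo/E/t} → row (0,2) (0,2) (5,3) (5,3)
{Hi/A/p, Hi/E/p} → row (2,6) (0,0) (2,6) (0,0)
{Hi/A/s, Hi/E/s} → row (5,2) (0,0) (5,2) (0,0)
{Hi/A/t, Hi/E/t} → row (5,3) (0,0) (5,3) (0,0)
That's 5 distinct rows out of 12 strategies.

5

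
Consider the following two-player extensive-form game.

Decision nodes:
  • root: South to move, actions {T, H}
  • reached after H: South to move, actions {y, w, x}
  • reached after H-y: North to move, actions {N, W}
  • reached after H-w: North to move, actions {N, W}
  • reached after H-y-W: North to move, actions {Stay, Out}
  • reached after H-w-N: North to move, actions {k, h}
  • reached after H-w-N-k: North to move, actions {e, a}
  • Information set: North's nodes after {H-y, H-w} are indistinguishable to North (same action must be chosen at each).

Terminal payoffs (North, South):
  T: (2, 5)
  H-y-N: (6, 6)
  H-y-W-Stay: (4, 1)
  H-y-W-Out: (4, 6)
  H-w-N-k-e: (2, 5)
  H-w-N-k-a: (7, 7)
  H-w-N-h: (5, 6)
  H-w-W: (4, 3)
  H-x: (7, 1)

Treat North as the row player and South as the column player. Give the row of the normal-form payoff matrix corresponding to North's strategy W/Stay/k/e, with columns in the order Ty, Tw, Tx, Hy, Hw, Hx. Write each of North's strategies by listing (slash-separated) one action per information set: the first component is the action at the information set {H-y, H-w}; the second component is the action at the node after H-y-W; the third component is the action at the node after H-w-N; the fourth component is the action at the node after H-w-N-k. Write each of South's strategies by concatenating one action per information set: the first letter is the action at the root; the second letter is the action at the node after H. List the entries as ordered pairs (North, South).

(2,5) (2,5) (2,5) (4,1) (4,3) (7,1)

vs Ty: South plays T → (2, 5)
vs Tw: South plays T → (2, 5)
vs Tx: South plays T → (2, 5)
vs Hy: South plays H → South plays y at [H] → North plays W at [H-y] → North plays Stay at [H-y-W] → (4, 1)
vs Hw: South plays H → South plays w at [H] → North plays W at [H-w] → (4, 3)
vs Hx: South plays H → South plays x at [H] → (7, 1)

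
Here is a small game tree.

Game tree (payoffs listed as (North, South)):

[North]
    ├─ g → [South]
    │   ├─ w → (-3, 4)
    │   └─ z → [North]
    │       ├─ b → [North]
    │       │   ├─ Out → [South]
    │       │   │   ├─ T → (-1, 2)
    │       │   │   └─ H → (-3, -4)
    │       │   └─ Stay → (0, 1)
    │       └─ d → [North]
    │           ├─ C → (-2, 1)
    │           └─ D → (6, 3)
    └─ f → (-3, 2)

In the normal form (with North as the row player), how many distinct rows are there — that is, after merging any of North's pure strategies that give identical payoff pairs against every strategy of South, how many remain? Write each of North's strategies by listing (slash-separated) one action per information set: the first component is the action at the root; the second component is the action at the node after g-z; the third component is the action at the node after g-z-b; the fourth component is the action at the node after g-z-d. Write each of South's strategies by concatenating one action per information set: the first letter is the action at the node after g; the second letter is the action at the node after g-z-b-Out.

North has 16 pure strategies: g/b/Out/C, g/b/Out/D, g/b/Stay/C, g/b/Stay/D, g/d/Out/C, g/d/Out/D, g/d/Stay/C, g/d/Stay/D, f/b/Out/C, f/b/Out/D, f/b/Stay/C, f/b/Stay/D, f/d/Out/C, f/d/Out/D, f/d/Stay/C, f/d/Stay/D. Columns: wT, wH, zT, zH.
{g/b/Out/C, g/b/Out/D} → row (-3,4) (-3,4) (-1,2) (-3,-4)
{g/b/Stay/C, g/b/Stay/D} → row (-3,4) (-3,4) (0,1) (0,1)
{g/d/Out/C, g/d/Stay/C} → row (-3,4) (-3,4) (-2,1) (-2,1)
{g/d/Out/D, g/d/Stay/D} → row (-3,4) (-3,4) (6,3) (6,3)
{f/b/Out/C, f/b/Out/D, f/b/Stay/C, f/b/Stay/D, f/d/Out/C, f/d/Out/D, f/d/Stay/C, f/d/Stay/D} → row (-3,2) (-3,2) (-3,2) (-3,2)
That's 5 distinct rows out of 16 strategies.

5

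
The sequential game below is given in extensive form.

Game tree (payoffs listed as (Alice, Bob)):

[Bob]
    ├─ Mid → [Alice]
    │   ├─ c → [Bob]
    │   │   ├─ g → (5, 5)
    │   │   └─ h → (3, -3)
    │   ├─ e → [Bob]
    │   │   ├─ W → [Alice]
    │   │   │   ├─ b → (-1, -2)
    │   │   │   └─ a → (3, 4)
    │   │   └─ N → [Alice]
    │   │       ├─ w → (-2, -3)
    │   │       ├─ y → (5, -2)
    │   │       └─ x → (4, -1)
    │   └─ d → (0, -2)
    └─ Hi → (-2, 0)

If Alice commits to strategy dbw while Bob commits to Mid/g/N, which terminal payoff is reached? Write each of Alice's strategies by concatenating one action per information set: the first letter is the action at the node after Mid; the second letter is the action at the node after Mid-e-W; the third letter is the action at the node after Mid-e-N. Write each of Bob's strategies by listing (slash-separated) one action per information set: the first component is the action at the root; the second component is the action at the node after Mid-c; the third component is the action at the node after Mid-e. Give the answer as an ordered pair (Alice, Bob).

Trace the play path from the root:
  Bob plays Mid
  Alice plays d at [Mid]
→ terminal payoff (0, -2).
(Alice's choice at the node after Mid-e-W is never reached on this path, so it doesn't affect the outcome.)

(0, -2)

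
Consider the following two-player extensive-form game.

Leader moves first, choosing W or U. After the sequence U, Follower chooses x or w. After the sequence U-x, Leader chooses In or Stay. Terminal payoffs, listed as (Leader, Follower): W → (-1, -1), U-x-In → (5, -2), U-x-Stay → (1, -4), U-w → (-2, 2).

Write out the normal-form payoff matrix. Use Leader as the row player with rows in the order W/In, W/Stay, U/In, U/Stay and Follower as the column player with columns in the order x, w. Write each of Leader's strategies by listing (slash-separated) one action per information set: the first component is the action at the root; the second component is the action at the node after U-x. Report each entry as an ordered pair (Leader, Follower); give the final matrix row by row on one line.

W/In: (-1,-1) (-1,-1) | W/Stay: (-1,-1) (-1,-1) | U/In: (5,-2) (-2,2) | U/Stay: (1,-4) (-2,2)

              x        w
  W/In  (-1,-1)  (-1,-1)
W/Stay  (-1,-1)  (-1,-1)
  U/In   (5,-2)   (-2,2)
U/Stay   (1,-4)   (-2,2)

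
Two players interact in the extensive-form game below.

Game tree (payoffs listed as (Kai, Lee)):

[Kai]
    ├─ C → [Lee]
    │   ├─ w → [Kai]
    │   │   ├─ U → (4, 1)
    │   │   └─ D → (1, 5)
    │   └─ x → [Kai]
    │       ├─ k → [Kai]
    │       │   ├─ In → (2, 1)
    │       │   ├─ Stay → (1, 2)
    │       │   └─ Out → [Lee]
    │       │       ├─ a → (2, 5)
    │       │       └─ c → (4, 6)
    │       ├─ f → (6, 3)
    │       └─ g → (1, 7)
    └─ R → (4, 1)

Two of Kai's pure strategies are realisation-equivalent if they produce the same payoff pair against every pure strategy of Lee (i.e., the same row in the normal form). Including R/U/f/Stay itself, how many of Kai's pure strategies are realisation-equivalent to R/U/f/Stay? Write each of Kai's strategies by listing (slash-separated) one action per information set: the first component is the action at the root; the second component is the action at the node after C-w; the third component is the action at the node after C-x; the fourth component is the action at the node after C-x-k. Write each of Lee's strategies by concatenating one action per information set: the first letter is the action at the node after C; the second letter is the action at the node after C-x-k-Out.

18

Row for R/U/f/Stay (columns wa, wc, xa, xc): (4,1) (4,1) (4,1) (4,1).
Under R/U/f/Stay, Kai's choice at the node after C-w and at the node after C-x and at the node after C-x-k can never be reached regardless of what Lee does, so varying those choices leaves every outcome unchanged.
Holding the reachable choices fixed and varying the unreachable ones freely already gives 2 × 3 × 3 = 18 equivalent strategies.
No other strategy reproduces this row, so those 18 are the full class: R/U/k/In, R/U/k/Stay, R/U/k/Out, R/U/f/In, R/U/f/Stay, R/U/f/Out, R/U/g/In, R/U/g/Stay, R/U/g/Out, R/D/k/In, R/D/k/Stay, R/D/k/Out, R/D/f/In, R/D/f/Stay, R/D/f/Out, R/D/g/In, R/D/g/Stay, R/D/g/Out.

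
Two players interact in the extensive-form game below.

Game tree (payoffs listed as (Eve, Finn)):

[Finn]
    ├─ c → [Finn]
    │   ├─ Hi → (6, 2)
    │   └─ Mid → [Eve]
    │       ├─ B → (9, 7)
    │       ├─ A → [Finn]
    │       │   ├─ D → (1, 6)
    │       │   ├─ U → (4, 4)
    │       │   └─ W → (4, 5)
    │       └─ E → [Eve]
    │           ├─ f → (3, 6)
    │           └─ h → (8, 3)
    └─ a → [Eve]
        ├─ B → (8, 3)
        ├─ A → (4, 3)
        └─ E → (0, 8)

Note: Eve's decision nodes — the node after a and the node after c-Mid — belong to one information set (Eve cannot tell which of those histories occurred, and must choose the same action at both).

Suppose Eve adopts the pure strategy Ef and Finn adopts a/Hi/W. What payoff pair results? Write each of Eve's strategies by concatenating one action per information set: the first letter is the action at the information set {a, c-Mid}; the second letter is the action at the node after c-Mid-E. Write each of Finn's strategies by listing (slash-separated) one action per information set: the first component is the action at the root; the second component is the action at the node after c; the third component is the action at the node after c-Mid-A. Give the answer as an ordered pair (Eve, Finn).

Trace the play path from the root:
  Finn plays a
  Eve plays E at [a]
→ terminal payoff (0, 8).
(Eve's choice at the node after c-Mid-E is never reached on this path, so it doesn't affect the outcome.)

(0, 8)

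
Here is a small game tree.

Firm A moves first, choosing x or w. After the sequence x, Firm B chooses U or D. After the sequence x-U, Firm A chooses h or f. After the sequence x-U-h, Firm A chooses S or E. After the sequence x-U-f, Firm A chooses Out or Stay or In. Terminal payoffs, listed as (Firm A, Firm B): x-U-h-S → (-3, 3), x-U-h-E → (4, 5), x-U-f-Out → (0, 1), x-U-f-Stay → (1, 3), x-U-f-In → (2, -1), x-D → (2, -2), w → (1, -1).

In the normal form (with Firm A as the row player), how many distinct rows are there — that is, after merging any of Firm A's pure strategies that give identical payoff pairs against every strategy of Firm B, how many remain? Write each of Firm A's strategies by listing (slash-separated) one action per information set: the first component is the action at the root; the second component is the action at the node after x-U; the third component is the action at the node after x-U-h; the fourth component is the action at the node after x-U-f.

Firm A has 24 pure strategies: x/h/S/Out, x/h/S/Stay, x/h/S/In, x/h/E/Out, x/h/E/Stay, x/h/E/In, x/f/S/Out, x/f/S/Stay, x/f/S/In, x/f/E/Out, x/f/E/Stay, x/f/E/In, w/h/S/Out, w/h/S/Stay, w/h/S/In, w/h/E/Out, w/h/E/Stay, w/h/E/In, w/f/S/Out, w/f/S/Stay, w/f/S/In, w/f/E/Out, w/f/E/Stay, w/f/E/In. Columns: U, D.
{x/h/S/Out, x/h/S/Stay, x/h/S/In} → row (-3,3) (2,-2)
{x/h/E/Out, x/h/E/Stay, x/h/E/In} → row (4,5) (2,-2)
{x/f/S/Out, x/f/E/Out} → row (0,1) (2,-2)
{x/f/S/Stay, x/f/E/Stay} → row (1,3) (2,-2)
{x/f/S/In, x/f/E/In} → row (2,-1) (2,-2)
{w/h/S/Out, w/h/S/Stay, w/h/S/In, w/h/E/Out, w/h/E/Stay, w/h/E/In, w/f/S/Out, w/f/S/Stay, w/f/S/In, w/f/E/Out, w/f/E/Stay, w/f/E/In} → row (1,-1) (1,-1)
That's 6 distinct rows out of 24 strategies.

6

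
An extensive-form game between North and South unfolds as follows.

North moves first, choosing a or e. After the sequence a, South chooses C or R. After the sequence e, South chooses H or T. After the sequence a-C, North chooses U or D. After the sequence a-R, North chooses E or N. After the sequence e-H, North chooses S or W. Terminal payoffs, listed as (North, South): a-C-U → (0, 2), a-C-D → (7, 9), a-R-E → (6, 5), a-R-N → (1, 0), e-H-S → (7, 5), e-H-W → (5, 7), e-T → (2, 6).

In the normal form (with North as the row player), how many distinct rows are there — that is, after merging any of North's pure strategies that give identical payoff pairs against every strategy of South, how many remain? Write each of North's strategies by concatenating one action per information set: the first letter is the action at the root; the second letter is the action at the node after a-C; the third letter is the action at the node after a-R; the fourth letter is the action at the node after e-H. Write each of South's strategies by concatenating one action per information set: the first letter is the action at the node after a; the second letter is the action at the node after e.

North has 16 pure strategies: aUES, aUEW, aUNS, aUNW, aDES, aDEW, aDNS, aDNW, eUES, eUEW, eUNS, eUNW, eDES, eDEW, eDNS, eDNW. Columns: CH, CT, RH, RT.
{aUES, aUEW} → row (0,2) (0,2) (6,5) (6,5)
{aUNS, aUNW} → row (0,2) (0,2) (1,0) (1,0)
{aDES, aDEW} → row (7,9) (7,9) (6,5) (6,5)
{aDNS, aDNW} → row (7,9) (7,9) (1,0) (1,0)
{eUES, eUNS, eDES, eDNS} → row (7,5) (2,6) (7,5) (2,6)
{eUEW, eUNW, eDEW, eDNW} → row (5,7) (2,6) (5,7) (2,6)
That's 6 distinct rows out of 16 strategies.

6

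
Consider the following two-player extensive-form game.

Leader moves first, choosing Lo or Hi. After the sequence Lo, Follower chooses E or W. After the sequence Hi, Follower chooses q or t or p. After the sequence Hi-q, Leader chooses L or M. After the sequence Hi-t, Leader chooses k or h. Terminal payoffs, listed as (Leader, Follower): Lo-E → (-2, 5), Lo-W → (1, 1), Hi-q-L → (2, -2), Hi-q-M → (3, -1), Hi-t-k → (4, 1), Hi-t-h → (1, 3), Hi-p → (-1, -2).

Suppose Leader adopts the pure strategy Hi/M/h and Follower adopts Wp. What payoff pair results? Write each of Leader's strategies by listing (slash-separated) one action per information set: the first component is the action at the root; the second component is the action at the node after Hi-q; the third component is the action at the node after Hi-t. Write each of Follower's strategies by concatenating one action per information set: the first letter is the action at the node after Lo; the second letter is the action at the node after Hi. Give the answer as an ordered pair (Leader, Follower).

Trace the play path from the root:
  Leader plays Hi
  Follower plays p at [Hi]
→ terminal payoff (-1, -2).
(Leader's choice at the node after Hi-q is never reached on this path, so it doesn't affect the outcome.)

(-1, -2)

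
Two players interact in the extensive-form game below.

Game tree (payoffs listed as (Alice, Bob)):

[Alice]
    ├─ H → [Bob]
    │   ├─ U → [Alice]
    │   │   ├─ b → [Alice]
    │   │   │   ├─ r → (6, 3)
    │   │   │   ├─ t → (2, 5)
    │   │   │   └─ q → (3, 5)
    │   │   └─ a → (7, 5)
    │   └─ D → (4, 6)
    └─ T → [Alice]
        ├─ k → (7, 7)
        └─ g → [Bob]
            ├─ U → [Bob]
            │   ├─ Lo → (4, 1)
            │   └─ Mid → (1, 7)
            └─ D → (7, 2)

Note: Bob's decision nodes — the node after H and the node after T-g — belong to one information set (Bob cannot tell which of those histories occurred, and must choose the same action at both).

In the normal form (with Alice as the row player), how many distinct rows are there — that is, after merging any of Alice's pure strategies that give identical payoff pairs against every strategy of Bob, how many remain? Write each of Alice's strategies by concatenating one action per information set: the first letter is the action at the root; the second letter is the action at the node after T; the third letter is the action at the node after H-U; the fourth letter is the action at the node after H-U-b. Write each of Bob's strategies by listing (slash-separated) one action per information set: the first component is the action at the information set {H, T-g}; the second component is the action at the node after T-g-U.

Alice has 24 pure strategies: Hkbr, Hkbt, Hkbq, Hkar, Hkat, Hkaq, Hgbr, Hgbt, Hgbq, Hgar, Hgat, Hgaq, Tkbr, Tkbt, Tkbq, Tkar, Tkat, Tkaq, Tgbr, Tgbt, Tgbq, Tgar, Tgat, Tgaq. Columns: U/Lo, U/Mid, D/Lo, D/Mid.
{Hkbr, Hgbr} → row (6,3) (6,3) (4,6) (4,6)
{Hkbt, Hgbt} → row (2,5) (2,5) (4,6) (4,6)
{Hkbq, Hgbq} → row (3,5) (3,5) (4,6) (4,6)
{Hkar, Hkat, Hkaq, Hgar, Hgat, Hgaq} → row (7,5) (7,5) (4,6) (4,6)
{Tkbr, Tkbt, Tkbq, Tkar, Tkat, Tkaq} → row (7,7) (7,7) (7,7) (7,7)
{Tgbr, Tgbt, Tgbq, Tgar, Tgat, Tgaq} → row (4,1) (1,7) (7,2) (7,2)
That's 6 distinct rows out of 24 strategies.

6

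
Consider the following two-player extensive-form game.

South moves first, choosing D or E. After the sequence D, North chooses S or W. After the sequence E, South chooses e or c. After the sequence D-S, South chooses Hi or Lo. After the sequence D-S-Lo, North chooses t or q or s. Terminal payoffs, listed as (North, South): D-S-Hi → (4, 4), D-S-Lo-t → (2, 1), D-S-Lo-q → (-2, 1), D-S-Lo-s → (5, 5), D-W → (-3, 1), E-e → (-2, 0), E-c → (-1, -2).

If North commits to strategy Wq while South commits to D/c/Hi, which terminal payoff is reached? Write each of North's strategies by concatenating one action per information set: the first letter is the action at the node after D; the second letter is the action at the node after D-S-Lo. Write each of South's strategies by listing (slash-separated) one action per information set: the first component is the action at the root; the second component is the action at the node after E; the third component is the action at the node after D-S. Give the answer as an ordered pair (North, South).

(-3, 1)

Trace the play path from the root:
  South plays D
  North plays W at [D]
→ terminal payoff (-3, 1).
(North's choice at the node after D-S-Lo is never reached on this path, so it doesn't affect the outcome.)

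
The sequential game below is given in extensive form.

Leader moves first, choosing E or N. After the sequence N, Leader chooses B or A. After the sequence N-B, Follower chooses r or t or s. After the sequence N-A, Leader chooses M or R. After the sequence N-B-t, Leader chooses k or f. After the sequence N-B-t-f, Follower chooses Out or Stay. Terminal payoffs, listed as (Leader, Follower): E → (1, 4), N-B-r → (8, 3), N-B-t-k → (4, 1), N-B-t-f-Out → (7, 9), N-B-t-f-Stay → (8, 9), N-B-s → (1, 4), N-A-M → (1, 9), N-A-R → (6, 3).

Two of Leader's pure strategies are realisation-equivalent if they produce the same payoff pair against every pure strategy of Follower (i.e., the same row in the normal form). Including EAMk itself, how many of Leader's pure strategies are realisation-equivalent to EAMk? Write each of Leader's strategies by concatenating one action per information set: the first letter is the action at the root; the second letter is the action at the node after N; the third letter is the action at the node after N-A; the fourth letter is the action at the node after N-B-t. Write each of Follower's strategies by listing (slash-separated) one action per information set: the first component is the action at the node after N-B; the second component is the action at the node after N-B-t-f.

Row for EAMk (columns r/Out, r/Stay, t/Out, t/Stay, s/Out, s/Stay): (1,4) (1,4) (1,4) (1,4) (1,4) (1,4).
Under EAMk, Leader's choice at the node after N and at the node after N-A and at the node after N-B-t can never be reached regardless of what Follower does, so varying those choices leaves every outcome unchanged.
Holding the reachable choices fixed and varying the unreachable ones freely already gives 2 × 2 × 2 = 8 equivalent strategies.
No other strategy reproduces this row, so those 8 are the full class: EBMk, EBMf, EBRk, EBRf, EAMk, EAMf, EARk, EARf.

8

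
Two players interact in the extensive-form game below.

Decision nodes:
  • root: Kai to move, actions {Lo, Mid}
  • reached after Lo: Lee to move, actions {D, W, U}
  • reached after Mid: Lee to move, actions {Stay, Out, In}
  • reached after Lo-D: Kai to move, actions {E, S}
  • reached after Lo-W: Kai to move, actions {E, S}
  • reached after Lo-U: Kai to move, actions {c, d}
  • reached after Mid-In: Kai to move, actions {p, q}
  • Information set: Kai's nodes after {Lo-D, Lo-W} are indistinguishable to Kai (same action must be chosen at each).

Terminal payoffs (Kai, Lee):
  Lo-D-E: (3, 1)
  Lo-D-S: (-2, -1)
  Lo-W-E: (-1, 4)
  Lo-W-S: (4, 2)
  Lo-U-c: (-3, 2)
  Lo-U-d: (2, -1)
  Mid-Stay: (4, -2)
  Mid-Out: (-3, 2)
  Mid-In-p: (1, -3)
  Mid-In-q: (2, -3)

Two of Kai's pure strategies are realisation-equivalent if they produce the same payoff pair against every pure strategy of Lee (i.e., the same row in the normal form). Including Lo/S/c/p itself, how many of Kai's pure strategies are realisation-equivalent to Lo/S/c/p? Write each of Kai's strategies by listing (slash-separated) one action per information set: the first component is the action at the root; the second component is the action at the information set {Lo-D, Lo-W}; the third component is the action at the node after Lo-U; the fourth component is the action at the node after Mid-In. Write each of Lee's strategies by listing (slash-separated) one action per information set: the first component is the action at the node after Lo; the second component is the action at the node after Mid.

2

Row for Lo/S/c/p (columns D/Stay, D/Out, D/In, W/Stay, W/Out, W/In, U/Stay, U/Out, U/In): (-2,-1) (-2,-1) (-2,-1) (4,2) (4,2) (4,2) (-3,2) (-3,2) (-3,2).
Under Lo/S/c/p, Kai's choice at the node after Mid-In can never be reached regardless of what Lee does, so varying those choices leaves every outcome unchanged.
Holding the reachable choices fixed and varying the unreachable one freely already gives 2 equivalent strategies.
No other strategy reproduces this row, so those 2 are the full class: Lo/S/c/p, Lo/S/c/q.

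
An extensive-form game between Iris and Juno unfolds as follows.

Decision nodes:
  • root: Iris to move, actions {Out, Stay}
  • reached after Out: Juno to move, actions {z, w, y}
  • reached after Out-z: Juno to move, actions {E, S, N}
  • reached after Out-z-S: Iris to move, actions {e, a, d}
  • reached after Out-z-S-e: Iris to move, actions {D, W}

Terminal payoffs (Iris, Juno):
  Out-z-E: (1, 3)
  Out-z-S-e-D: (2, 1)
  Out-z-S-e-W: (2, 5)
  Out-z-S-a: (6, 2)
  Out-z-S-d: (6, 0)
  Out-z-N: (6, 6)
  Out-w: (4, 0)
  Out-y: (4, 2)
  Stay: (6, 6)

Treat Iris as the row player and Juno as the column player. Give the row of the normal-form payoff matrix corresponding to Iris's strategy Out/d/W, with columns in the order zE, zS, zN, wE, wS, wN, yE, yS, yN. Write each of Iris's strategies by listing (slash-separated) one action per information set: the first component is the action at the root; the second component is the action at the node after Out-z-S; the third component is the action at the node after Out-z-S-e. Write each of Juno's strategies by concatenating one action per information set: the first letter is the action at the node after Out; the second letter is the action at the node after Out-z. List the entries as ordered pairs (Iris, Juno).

(1,3) (6,0) (6,6) (4,0) (4,0) (4,0) (4,2) (4,2) (4,2)

vs zE: Iris plays Out → Juno plays z at [Out] → Juno plays E at [Out-z] → (1, 3)
vs zS: Iris plays Out → Juno plays z at [Out] → Juno plays S at [Out-z] → Iris plays d at [Out-z-S] → (6, 0)
vs zN: Iris plays Out → Juno plays z at [Out] → Juno plays N at [Out-z] → (6, 6)
vs wE: Iris plays Out → Juno plays w at [Out] → (4, 0)
vs wS: Iris plays Out → Juno plays w at [Out] → (4, 0)
vs wN: Iris plays Out → Juno plays w at [Out] → (4, 0)
vs yE: Iris plays Out → Juno plays y at [Out] → (4, 2)
vs yS: Iris plays Out → Juno plays y at [Out] → (4, 2)
vs yN: Iris plays Out → Juno plays y at [Out] → (4, 2)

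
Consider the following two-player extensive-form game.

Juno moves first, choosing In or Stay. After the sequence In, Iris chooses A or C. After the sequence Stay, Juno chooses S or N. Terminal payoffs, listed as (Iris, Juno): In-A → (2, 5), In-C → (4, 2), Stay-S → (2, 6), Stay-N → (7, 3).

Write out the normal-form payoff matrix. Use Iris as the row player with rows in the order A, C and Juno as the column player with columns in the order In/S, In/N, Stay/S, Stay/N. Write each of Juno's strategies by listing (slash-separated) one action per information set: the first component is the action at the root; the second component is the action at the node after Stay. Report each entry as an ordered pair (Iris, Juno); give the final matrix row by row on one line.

         In/S     In/N   Stay/S   Stay/N
   A    (2,5)    (2,5)    (2,6)    (7,3)
   C    (4,2)    (4,2)    (2,6)    (7,3)

A: (2,5) (2,5) (2,6) (7,3) | C: (4,2) (4,2) (2,6) (7,3)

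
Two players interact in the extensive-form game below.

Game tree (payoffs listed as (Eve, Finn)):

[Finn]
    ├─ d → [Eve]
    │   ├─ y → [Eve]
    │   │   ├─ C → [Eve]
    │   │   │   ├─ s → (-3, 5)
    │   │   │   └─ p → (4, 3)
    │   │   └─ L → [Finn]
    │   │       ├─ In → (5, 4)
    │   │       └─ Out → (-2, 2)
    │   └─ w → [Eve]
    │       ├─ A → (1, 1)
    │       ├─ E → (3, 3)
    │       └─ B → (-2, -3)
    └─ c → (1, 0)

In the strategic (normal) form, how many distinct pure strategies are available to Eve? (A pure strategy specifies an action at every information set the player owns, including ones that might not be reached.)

24

Eve owns the node after d with actions {y, w} — two choices.
Eve owns the node after d-y with actions {C, L} — two choices.
Eve owns the node after d-w with actions {A, E, B} — three choices.
Eve owns the node after d-y-C with actions {s, p} — two choices.
A pure strategy fixes one action at each information set independently, so the count is the product 2 × 2 × 3 × 2 = 24.
(For reference, Finn has 4 pure strategies, giving a 24×4 normal-form matrix.)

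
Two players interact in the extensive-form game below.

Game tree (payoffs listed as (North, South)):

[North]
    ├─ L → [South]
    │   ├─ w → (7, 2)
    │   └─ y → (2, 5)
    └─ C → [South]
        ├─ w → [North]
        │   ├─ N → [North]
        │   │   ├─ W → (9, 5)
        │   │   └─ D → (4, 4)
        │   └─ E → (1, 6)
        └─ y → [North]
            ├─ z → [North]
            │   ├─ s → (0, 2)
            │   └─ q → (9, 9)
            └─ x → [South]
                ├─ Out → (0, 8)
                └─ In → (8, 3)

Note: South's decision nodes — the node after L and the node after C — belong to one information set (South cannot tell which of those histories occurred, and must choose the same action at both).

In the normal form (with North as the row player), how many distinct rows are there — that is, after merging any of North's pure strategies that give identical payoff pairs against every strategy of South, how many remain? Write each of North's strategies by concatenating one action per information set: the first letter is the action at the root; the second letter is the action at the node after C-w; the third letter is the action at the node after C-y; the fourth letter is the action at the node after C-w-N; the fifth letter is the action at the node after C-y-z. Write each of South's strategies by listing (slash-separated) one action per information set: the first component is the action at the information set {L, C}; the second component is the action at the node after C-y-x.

10

North has 32 pure strategies: LNzWs, LNzWq, LNzDs, LNzDq, LNxWs, LNxWq, LNxDs, LNxDq, LEzWs, LEzWq, LEzDs, LEzDq, LExWs, LExWq, LExDs, LExDq, CNzWs, CNzWq, CNzDs, CNzDq, CNxWs, CNxWq, CNxDs, CNxDq, CEzWs, CEzWq, CEzDs, CEzDq, CExWs, CExWq, CExDs, CExDq. Columns: w/Out, w/In, y/Out, y/In.
{LNzWs, LNzWq, LNzDs, LNzDq, LNxWs, LNxWq, LNxDs, LNxDq, LEzWs, LEzWq, LEzDs, LEzDq, LExWs, LExWq, LExDs, LExDq} → row (7,2) (7,2) (2,5) (2,5)
{CNzWs} → row (9,5) (9,5) (0,2) (0,2)
{CNzWq} → row (9,5) (9,5) (9,9) (9,9)
{CNzDs} → row (4,4) (4,4) (0,2) (0,2)
{CNzDq} → row (4,4) (4,4) (9,9) (9,9)
{CNxWs, CNxWq} → row (9,5) (9,5) (0,8) (8,3)
{CNxDs, CNxDq} → row (4,4) (4,4) (0,8) (8,3)
{CEzWs, CEzDs} → row (1,6) (1,6) (0,2) (0,2)
{CEzWq, CEzDq} → row (1,6) (1,6) (9,9) (9,9)
{CExWs, CExWq, CExDs, CExDq} → row (1,6) (1,6) (0,8) (8,3)
That's 10 distinct rows out of 32 strategies.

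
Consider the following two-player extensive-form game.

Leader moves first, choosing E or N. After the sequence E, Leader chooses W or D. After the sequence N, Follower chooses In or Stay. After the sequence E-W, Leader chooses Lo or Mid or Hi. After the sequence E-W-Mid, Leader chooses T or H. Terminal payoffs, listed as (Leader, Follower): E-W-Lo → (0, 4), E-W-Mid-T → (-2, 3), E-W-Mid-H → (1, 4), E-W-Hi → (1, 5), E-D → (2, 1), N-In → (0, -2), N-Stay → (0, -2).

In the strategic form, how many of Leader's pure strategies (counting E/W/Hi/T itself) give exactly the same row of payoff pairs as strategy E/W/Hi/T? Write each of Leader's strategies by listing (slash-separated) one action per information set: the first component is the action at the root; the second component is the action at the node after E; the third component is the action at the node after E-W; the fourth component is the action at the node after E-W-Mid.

Row for E/W/Hi/T (columns In, Stay): (1,5) (1,5).
Under E/W/Hi/T, Leader's choice at the node after E-W-Mid can never be reached regardless of what Follower does, so varying those choices leaves every outcome unchanged.
Holding the reachable choices fixed and varying the unreachable one freely already gives 2 equivalent strategies.
No other strategy reproduces this row, so those 2 are the full class: E/W/Hi/T, E/W/Hi/H.

2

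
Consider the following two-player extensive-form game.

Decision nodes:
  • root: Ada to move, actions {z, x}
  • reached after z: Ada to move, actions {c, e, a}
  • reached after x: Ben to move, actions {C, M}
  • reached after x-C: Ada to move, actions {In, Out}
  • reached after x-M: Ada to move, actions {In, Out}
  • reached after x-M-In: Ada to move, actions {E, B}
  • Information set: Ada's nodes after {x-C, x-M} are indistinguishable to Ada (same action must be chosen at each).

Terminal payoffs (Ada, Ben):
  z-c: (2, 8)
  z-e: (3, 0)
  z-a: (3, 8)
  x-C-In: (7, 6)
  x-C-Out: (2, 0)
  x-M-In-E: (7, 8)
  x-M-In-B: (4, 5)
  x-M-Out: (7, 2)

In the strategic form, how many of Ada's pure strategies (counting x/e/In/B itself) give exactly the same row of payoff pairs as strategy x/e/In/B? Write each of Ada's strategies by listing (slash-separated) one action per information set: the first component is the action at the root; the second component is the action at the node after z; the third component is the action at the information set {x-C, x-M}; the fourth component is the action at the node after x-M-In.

3

Row for x/e/In/B (columns C, M): (7,6) (4,5).
Under x/e/In/B, Ada's choice at the node after z can never be reached regardless of what Ben does, so varying those choices leaves every outcome unchanged.
Holding the reachable choices fixed and varying the unreachable one freely already gives 3 equivalent strategies.
No other strategy reproduces this row, so those 3 are the full class: x/c/In/B, x/e/In/B, x/a/In/B.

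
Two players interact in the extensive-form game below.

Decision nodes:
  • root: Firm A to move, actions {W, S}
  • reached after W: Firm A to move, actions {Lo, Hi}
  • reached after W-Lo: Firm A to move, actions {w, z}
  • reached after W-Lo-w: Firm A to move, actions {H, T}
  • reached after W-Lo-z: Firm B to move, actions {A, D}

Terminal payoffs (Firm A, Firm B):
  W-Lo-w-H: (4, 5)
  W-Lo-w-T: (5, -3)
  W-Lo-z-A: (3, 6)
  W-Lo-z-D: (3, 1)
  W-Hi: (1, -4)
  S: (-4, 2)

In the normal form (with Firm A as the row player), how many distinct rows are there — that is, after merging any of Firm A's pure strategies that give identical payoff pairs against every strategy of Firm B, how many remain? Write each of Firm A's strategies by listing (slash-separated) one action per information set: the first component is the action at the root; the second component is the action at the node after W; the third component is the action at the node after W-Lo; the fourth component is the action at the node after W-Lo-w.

Firm A has 16 pure strategies: W/Lo/w/H, W/Lo/w/T, W/Lo/z/H, W/Lo/z/T, W/Hi/w/H, W/Hi/w/T, W/Hi/z/H, W/Hi/z/T, S/Lo/w/H, S/Lo/w/T, S/Lo/z/H, S/Lo/z/T, S/Hi/w/H, S/Hi/w/T, S/Hi/z/H, S/Hi/z/T. Columns: A, D.
{W/Lo/w/H} → row (4,5) (4,5)
{W/Lo/w/T} → row (5,-3) (5,-3)
{W/Lo/z/H, W/Lo/z/T} → row (3,6) (3,1)
{W/Hi/w/H, W/Hi/w/T, W/Hi/z/H, W/Hi/z/T} → row (1,-4) (1,-4)
{S/Lo/w/H, S/Lo/w/T, S/Lo/z/H, S/Lo/z/T, S/Hi/w/H, S/Hi/w/T, S/Hi/z/H, S/Hi/z/T} → row (-4,2) (-4,2)
That's 5 distinct rows out of 16 strategies.

5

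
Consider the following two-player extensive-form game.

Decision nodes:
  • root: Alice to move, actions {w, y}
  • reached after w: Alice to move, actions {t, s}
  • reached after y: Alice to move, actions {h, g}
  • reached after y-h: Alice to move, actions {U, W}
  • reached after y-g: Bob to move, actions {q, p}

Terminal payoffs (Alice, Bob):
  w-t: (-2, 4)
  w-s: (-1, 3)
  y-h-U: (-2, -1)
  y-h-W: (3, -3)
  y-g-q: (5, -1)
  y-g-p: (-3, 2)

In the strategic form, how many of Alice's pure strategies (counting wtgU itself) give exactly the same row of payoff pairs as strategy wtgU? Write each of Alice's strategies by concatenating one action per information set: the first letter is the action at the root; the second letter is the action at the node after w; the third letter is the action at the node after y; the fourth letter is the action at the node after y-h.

Row for wtgU (columns q, p): (-2,4) (-2,4).
Under wtgU, Alice's choice at the node after y and at the node after y-h can never be reached regardless of what Bob does, so varying those choices leaves every outcome unchanged.
Holding the reachable choices fixed and varying the unreachable ones freely already gives 2 × 2 = 4 equivalent strategies.
No other strategy reproduces this row, so those 4 are the full class: wthU, wthW, wtgU, wtgW.

4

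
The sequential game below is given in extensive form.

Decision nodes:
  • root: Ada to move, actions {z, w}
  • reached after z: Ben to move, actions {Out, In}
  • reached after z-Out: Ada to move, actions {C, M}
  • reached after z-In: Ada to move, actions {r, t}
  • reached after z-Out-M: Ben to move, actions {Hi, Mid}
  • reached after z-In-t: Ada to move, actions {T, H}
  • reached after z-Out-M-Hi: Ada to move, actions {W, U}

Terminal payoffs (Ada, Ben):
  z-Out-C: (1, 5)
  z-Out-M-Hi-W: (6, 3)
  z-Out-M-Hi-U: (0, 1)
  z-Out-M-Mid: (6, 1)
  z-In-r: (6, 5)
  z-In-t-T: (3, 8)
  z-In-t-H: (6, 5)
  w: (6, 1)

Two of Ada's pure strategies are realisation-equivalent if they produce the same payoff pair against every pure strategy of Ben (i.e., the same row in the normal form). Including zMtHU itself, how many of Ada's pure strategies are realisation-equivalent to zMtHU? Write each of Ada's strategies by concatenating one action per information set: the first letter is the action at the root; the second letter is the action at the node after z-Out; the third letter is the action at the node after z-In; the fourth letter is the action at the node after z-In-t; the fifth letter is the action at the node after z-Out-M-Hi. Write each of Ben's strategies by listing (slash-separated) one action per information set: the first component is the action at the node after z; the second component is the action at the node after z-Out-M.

3

Row for zMtHU (columns Out/Hi, Out/Mid, In/Hi, In/Mid): (0,1) (6,1) (6,5) (6,5).
Every one of Ada's information sets is on the play path for some reply by Ben when Ada follows zMtHU.
Even so, zMrTU, zMrHU happen to produce the same payoff in every column — so 3 strategies share this row.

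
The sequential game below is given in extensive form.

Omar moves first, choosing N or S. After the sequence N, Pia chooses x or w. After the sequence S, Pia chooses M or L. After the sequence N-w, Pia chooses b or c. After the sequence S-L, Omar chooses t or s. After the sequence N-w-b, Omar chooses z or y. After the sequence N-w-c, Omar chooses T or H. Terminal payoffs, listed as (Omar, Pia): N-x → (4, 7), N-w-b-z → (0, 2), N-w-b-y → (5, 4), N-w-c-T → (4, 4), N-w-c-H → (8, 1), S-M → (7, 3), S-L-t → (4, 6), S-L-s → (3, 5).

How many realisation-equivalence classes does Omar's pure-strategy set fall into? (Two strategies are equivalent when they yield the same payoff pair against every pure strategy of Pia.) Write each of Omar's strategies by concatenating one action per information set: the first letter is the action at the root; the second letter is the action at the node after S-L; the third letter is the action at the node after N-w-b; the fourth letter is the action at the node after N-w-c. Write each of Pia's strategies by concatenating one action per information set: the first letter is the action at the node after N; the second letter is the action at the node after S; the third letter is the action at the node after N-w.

Omar has 16 pure strategies: NtzT, NtzH, NtyT, NtyH, NszT, NszH, NsyT, NsyH, StzT, StzH, StyT, StyH, SszT, SszH, SsyT, SsyH. Columns: xMb, xMc, xLb, xLc, wMb, wMc, wLb, wLc.
{NtzT, NszT} → row (4,7) (4,7) (4,7) (4,7) (0,2) (4,4) (0,2) (4,4)
{NtzH, NszH} → row (4,7) (4,7) (4,7) (4,7) (0,2) (8,1) (0,2) (8,1)
{NtyT, NsyT} → row (4,7) (4,7) (4,7) (4,7) (5,4) (4,4) (5,4) (4,4)
{NtyH, NsyH} → row (4,7) (4,7) (4,7) (4,7) (5,4) (8,1) (5,4) (8,1)
{StzT, StzH, StyT, StyH} → row (7,3) (7,3) (4,6) (4,6) (7,3) (7,3) (4,6) (4,6)
{SszT, SszH, SsyT, SsyH} → row (7,3) (7,3) (3,5) (3,5) (7,3) (7,3) (3,5) (3,5)
That's 6 distinct rows out of 16 strategies.

6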